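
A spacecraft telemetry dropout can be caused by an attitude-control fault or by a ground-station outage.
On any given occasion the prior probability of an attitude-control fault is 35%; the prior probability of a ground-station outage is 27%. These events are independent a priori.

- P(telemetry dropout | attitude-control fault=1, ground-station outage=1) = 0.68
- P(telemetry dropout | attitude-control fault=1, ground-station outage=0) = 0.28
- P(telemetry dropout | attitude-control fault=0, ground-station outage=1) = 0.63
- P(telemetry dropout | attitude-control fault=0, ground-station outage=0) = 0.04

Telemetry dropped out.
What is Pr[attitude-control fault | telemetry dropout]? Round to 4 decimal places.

Pr[attitude-control fault | telemetry dropout] ≈ 0.5118

Enumerate the 4 (attitude-control fault, ground-station outage) configurations and weight by the priors:
  P(telemetry dropout) = 0.04·0.65·0.73 + 0.63·0.65·0.27 + 0.28·0.35·0.73 + 0.68·0.35·0.27
        = 0.018980 + 0.110565 + 0.071540 + 0.064260 = 0.265345
The terms with attitude-control fault present sum to 0.135800, so
  P(attitude-control fault | telemetry dropout) = 0.135800 / 0.265345 ≈ 0.5118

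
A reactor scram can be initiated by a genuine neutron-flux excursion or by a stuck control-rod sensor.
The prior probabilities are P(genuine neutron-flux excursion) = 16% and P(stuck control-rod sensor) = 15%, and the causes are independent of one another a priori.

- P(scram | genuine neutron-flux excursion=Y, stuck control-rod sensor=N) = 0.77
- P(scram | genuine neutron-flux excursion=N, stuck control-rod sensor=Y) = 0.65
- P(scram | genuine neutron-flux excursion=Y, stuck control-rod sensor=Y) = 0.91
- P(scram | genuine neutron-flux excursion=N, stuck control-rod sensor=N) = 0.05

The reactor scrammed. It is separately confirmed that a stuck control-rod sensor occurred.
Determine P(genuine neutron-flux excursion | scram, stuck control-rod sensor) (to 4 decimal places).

For the numerator, keep only genuine neutron-flux excursion=true terms: 0.91·0.16 = 0.145600
Denominator P(scram | stuck control-rod sensor): 0.65·0.84 + 0.91·0.16 = 0.691600
P(genuine neutron-flux excursion | scram, stuck control-rod sensor) = 0.145600/0.691600 ≈ 0.2105

P(genuine neutron-flux excursion | scram, stuck control-rod sensor) ≈ 0.2105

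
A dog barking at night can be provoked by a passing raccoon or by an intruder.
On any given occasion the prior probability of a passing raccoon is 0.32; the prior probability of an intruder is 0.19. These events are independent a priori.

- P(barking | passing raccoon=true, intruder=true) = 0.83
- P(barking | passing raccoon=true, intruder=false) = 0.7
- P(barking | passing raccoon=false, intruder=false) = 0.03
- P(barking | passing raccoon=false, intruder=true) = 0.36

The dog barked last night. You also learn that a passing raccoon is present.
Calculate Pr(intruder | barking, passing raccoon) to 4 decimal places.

P(barking | passing raccoon) = 0.7·0.81 + 0.83·0.19 = 0.567000 + 0.157700 = 0.724700
The intruder-present share is 0.83·0.19 = 0.157700.
P(intruder | barking, passing raccoon) = 0.157700 / 0.724700 ≈ 0.2176

Pr(intruder | barking, passing raccoon) ≈ 0.2176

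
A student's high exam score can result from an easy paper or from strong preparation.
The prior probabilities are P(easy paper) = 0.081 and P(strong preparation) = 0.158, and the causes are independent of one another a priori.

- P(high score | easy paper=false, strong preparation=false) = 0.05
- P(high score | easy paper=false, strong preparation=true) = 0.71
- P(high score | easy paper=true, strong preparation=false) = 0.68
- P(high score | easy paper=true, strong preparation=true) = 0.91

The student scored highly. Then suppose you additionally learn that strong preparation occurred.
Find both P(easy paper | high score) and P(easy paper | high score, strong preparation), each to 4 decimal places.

For the numerator, keep only easy paper=true terms: 0.046377 + 0.011646 = 0.058023
Denominator P(high score): 0.05·0.919·0.842 + 0.71·0.919·0.158 + 0.68·0.081·0.842 + 0.91·0.081·0.158 = 0.199806
Posterior = 0.058023 / 0.199806 ≈ 0.2904

Now condition on the additional information:
For the numerator, keep only easy paper=true terms: 0.91*0.081 = 0.073710
Denominator P(high score | strong preparation): 0.71*0.919 + 0.91*0.081 = 0.726200
Posterior = 0.073710 / 0.726200 ≈ 0.1015

P(easy paper | high score) ≈ 0.2904; P(easy paper | high score, strong preparation) ≈ 0.1015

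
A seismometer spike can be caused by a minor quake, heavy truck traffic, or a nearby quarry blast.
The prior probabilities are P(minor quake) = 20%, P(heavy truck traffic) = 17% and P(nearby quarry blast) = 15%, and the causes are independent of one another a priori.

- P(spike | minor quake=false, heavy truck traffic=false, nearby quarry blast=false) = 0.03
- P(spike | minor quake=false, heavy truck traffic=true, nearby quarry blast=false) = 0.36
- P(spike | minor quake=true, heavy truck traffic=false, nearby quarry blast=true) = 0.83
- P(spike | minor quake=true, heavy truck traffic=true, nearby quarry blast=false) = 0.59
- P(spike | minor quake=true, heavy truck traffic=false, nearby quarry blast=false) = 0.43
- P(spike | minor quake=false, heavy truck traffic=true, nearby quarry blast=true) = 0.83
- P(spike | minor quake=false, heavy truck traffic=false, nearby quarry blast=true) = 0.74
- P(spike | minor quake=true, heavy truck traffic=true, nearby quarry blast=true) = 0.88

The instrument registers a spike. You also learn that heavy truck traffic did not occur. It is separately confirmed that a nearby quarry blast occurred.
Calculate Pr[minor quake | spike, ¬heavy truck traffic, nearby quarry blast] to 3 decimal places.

Pr[minor quake | spike, ¬heavy truck traffic, nearby quarry blast] ≈ 0.219

Enumerate both values of minor quake and weight by the priors:
  P(spike | ¬heavy truck traffic, nearby quarry blast) = 0.74×0.8 + 0.83×0.2
        = 0.592000 + 0.166000 = 0.758000
Keeping only the minor quake-present terms gives 0.166000, so
  P(minor quake | spike, ¬heavy truck traffic, nearby quarry blast) = 0.166000 / 0.758000 ≈ 0.219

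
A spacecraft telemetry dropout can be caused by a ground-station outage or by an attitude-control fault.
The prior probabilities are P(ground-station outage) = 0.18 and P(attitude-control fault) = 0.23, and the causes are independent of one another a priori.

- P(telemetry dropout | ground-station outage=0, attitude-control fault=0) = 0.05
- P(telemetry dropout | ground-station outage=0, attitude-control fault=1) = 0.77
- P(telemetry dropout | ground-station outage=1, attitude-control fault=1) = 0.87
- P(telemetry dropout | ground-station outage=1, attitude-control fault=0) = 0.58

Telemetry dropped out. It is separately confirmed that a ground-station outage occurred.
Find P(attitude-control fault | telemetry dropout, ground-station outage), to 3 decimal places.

P(attitude-control fault | telemetry dropout, ground-station outage) ≈ 0.309

P(telemetry dropout | ground-station outage) = 0.58·0.77 + 0.87·0.23 = 0.446600 + 0.200100 = 0.646700
Of this, 0.200100 comes from 0.87·0.23 (the attitude-control fault=true cases).
P(attitude-control fault | telemetry dropout, ground-station outage) = 0.200100 / 0.646700 ≈ 0.309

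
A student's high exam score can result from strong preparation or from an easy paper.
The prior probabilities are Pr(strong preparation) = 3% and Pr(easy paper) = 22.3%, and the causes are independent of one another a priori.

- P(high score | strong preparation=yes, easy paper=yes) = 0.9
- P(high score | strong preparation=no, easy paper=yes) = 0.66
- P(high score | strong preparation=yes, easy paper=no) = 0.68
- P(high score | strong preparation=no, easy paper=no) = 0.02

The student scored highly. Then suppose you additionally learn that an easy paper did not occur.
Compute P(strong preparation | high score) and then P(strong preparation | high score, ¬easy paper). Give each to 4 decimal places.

P(high score) = 0.02·0.97·0.777 + 0.66·0.97·0.223 + 0.68·0.03·0.777 + 0.9·0.03·0.223 = 0.015074 + 0.142765 + 0.015851 + 0.006021 = 0.179711
Restricting to configurations with strong preparation present: 0.015851 + 0.006021 = 0.021872.
P(strong preparation | high score) = 0.021872 / 0.179711 ≈ 0.1217

Now condition on the additional information:
By total probability over both values of strong preparation:
  P(high score | ¬easy paper) = 0.02×0.97 + 0.68×0.03
        = 0.019400 + 0.020400 = 0.039800
Keeping only the strong preparation-present terms gives 0.020400, so
  P(strong preparation | high score, ¬easy paper) = 0.020400 / 0.039800 ≈ 0.5126

P(strong preparation | high score) ≈ 0.1217; P(strong preparation | high score, ¬easy paper) ≈ 0.5126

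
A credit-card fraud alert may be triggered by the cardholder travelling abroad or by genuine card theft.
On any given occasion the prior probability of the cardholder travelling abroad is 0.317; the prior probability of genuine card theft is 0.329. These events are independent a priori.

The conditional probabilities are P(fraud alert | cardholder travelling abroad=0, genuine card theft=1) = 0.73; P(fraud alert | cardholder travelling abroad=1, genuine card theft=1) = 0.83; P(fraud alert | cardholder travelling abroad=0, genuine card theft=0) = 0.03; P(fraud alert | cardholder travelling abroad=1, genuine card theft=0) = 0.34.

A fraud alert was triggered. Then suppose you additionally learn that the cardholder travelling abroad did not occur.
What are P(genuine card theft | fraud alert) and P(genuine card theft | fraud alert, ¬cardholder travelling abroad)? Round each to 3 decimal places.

P(genuine card theft | fraud alert) ≈ 0.744; P(genuine card theft | fraud alert, ¬cardholder travelling abroad) ≈ 0.923

Sum P(fraud alert|·) weighted by the priors over the 4 (cardholder travelling abroad, genuine card theft) configurations:
  P(fraud alert) = 0.03×0.683×0.671 + 0.73×0.683×0.329 + 0.34×0.317×0.671 + 0.83×0.317×0.329
        = 0.013749 + 0.164036 + 0.072320 + 0.086563 = 0.336668
Configurations with genuine card theft contribute 0.250599, so
  P(genuine card theft | fraud alert) = 0.250599 / 0.336668 ≈ 0.744

Now also conditioning on cardholder travelling abroad≠true:
For the numerator, keep only genuine card theft=true terms: 0.73*0.329 = 0.240170
The normalizing constant is 0.03*0.671 + 0.73*0.329 = 0.260300
Posterior = 0.240170 / 0.260300 ≈ 0.923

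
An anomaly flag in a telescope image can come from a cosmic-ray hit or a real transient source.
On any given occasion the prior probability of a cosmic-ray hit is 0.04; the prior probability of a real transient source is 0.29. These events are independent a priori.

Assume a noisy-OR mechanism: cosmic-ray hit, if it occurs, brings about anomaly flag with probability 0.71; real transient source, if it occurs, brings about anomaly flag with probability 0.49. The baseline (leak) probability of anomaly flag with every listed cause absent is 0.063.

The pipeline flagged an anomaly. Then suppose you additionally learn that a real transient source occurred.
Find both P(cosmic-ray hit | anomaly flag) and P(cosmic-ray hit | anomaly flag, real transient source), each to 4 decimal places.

Under noisy-OR, P(anomaly flag | causes) = 1 − (1−0.063)·∏(1−qᵢ) over the active causes.
P(anomaly flag) = 0.063·0.96·0.71 + 0.52213·0.96·0.29 + 0.72827·0.04·0.71 + 0.861418·0.04·0.29 = 0.042941 + 0.145361 + 0.020683 + 0.009992 = 0.218977
The cosmic-ray hit-present share is 0.020683 + 0.009992 = 0.030675.
Hence the posterior is 0.030675/0.218977 ≈ 0.1401.

Now condition on the additional information:
Weight on cosmic-ray hit=true, given the evidence: 0.861418*0.04 = 0.034457
The normalizing constant is 0.52213*0.96 + 0.861418*0.04 = 0.535702
P(cosmic-ray hit | anomaly flag, real transient source) = 0.034457/0.535702 ≈ 0.0643
The drop from 0.1401 to 0.0643 is the explaining-away (discounting) effect.

P(cosmic-ray hit | anomaly flag) ≈ 0.1401; P(cosmic-ray hit | anomaly flag, real transient source) ≈ 0.0643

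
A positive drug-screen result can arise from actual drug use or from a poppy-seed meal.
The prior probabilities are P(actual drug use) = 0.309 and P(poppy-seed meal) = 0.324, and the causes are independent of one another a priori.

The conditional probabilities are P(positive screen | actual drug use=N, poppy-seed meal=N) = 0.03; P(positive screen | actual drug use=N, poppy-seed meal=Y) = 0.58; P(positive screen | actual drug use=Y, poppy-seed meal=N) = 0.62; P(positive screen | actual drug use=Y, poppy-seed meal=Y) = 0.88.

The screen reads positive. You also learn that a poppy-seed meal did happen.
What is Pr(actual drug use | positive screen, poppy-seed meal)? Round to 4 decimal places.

Pr(actual drug use | positive screen, poppy-seed meal) ≈ 0.4042

P(positive screen | poppy-seed meal) = 0.58×0.691 + 0.88×0.309 = 0.400780 + 0.271920 = 0.672700
The actual drug use-present share is 0.88×0.309 = 0.271920.
So P(actual drug use | positive screen, poppy-seed meal) = 0.271920/0.672700 ≈ 0.4042.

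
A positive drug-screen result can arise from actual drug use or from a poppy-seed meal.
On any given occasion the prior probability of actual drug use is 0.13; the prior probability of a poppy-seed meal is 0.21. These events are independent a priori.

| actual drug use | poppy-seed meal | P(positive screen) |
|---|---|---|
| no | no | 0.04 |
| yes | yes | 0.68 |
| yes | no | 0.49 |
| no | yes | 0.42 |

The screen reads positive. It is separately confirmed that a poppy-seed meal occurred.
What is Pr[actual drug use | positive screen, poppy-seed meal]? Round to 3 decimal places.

Numerator (weight on configurations with actual drug use): 0.68×0.13 = 0.088400
Normalizer over all consistent configurations: 0.42×0.87 + 0.68×0.13 = 0.453800
Posterior = 0.088400 / 0.453800 ≈ 0.195

Pr[actual drug use | positive screen, poppy-seed meal] ≈ 0.195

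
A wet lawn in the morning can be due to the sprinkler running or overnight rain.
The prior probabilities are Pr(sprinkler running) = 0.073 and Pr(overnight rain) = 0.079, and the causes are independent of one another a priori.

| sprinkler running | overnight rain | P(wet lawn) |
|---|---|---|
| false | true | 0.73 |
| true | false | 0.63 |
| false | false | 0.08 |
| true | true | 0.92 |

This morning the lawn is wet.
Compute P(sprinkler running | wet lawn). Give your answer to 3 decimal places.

By total probability over the 4 (sprinkler running, overnight rain) configurations:
  P(wet lawn) = 0.08×0.927×0.921 + 0.73×0.927×0.079 + 0.63×0.073×0.921 + 0.92×0.073×0.079
        = 0.068301 + 0.053460 + 0.042357 + 0.005306 = 0.169424
Configurations with sprinkler running contribute 0.047663, so
  P(sprinkler running | wet lawn) = 0.047663 / 0.169424 ≈ 0.281

P(sprinkler running | wet lawn) ≈ 0.281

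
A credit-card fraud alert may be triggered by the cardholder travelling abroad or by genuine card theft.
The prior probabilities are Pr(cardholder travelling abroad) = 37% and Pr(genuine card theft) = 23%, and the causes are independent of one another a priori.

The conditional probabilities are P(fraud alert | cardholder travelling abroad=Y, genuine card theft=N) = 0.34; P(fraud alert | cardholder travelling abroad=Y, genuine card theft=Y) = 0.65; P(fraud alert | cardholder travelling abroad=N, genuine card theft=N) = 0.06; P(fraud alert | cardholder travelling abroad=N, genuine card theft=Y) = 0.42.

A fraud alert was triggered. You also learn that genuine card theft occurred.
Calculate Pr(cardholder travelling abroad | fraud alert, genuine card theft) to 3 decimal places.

Pr(cardholder travelling abroad | fraud alert, genuine card theft) ≈ 0.476

Sum P(fraud alert|·) weighted by the priors over both values of cardholder travelling abroad:
  P(fraud alert | genuine card theft) = 0.42*0.63 + 0.65*0.37
        = 0.264600 + 0.240500 = 0.505100
Keeping only the cardholder travelling abroad-present terms gives 0.240500, so
  P(cardholder travelling abroad | fraud alert, genuine card theft) = 0.240500 / 0.505100 ≈ 0.476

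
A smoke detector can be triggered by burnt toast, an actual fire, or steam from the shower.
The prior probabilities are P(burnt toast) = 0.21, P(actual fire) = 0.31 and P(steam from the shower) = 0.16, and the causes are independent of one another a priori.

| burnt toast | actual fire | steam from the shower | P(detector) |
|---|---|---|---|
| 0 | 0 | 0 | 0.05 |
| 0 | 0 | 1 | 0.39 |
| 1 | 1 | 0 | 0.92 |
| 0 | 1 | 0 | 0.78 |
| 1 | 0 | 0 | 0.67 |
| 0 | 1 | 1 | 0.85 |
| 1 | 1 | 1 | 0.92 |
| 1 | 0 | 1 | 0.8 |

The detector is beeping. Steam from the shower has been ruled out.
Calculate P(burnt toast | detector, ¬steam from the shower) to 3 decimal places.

Enumerate the 4 (burnt toast, actual fire) configurations and weight by the priors:
  P(detector | ¬steam from the shower) = 0.05×0.79×0.69 + 0.78×0.79×0.31 + 0.67×0.21×0.69 + 0.92×0.21×0.31
        = 0.027255 + 0.191022 + 0.097083 + 0.059892 = 0.375252
Keeping only the burnt toast-present terms gives 0.156975, so
  P(burnt toast | detector, ¬steam from the shower) = 0.156975 / 0.375252 ≈ 0.418

P(burnt toast | detector, ¬steam from the shower) ≈ 0.418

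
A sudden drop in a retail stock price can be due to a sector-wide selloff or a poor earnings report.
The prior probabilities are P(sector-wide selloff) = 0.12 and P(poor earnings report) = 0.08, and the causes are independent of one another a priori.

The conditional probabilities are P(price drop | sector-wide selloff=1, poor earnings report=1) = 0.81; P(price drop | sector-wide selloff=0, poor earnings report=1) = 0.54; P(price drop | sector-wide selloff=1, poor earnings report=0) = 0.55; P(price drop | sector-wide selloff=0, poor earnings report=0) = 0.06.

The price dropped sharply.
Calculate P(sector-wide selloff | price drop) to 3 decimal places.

P(price drop) = 0.06*0.88*0.92 + 0.54*0.88*0.08 + 0.55*0.12*0.92 + 0.81*0.12*0.08 = 0.048576 + 0.038016 + 0.060720 + 0.007776 = 0.155088
The sector-wide selloff-present share is 0.060720 + 0.007776 = 0.068496.
So P(sector-wide selloff | price drop) = 0.068496/0.155088 ≈ 0.442.

P(sector-wide selloff | price drop) ≈ 0.442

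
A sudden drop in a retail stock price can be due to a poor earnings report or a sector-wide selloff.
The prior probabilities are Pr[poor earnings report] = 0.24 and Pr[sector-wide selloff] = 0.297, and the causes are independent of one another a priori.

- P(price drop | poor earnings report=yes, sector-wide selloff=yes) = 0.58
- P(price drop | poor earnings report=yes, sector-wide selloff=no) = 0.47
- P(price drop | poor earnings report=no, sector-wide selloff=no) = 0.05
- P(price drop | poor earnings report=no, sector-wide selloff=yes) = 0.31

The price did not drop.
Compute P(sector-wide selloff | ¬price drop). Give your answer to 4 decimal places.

P(sector-wide selloff | ¬price drop) ≈ 0.2372

Enumerate the 4 (poor earnings report, sector-wide selloff) configurations and weight by the priors:
  P(¬price drop) = 0.95*0.76*0.703 + 0.69*0.76*0.297 + 0.53*0.24*0.703 + 0.42*0.24*0.297
        = 0.507566 + 0.155747 + 0.089422 + 0.029938 = 0.782673
Configurations with sector-wide selloff contribute 0.185685, so
  P(sector-wide selloff | ¬price drop) = 0.185685 / 0.782673 ≈ 0.2372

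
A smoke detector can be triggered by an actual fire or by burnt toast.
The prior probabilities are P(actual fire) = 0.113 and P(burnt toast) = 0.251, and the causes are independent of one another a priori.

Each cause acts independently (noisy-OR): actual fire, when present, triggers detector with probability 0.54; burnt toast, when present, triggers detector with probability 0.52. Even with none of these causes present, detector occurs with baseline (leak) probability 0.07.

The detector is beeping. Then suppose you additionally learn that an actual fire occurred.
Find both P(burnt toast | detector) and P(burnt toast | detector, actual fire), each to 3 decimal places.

Under noisy-OR, P(detector | causes) = 1 − (1−0.07)·∏(1−qᵢ) over the active causes.
Sum P(detector|·) weighted by the priors over the 4 (actual fire, burnt toast) configurations:
  P(detector) = 0.07×0.887×0.749 + 0.5536×0.887×0.251 + 0.5722×0.113×0.749 + 0.794656×0.113×0.251
        = 0.046505 + 0.123252 + 0.048429 + 0.022539 = 0.240725
The terms with burnt toast present sum to 0.145791, so
  P(burnt toast | detector) = 0.145791 / 0.240725 ≈ 0.606

With the extra evidence:
Sum P(detector|·) weighted by the priors over both values of burnt toast:
  P(detector | actual fire) = 0.5722·0.749 + 0.794656·0.251
        = 0.428578 + 0.199459 = 0.628037
Configurations with burnt toast contribute 0.199459, so
  P(burnt toast | detector, actual fire) = 0.199459 / 0.628037 ≈ 0.318
The drop from 0.606 to 0.318 is the explaining-away (discounting) effect.

P(burnt toast | detector) ≈ 0.606; P(burnt toast | detector, actual fire) ≈ 0.318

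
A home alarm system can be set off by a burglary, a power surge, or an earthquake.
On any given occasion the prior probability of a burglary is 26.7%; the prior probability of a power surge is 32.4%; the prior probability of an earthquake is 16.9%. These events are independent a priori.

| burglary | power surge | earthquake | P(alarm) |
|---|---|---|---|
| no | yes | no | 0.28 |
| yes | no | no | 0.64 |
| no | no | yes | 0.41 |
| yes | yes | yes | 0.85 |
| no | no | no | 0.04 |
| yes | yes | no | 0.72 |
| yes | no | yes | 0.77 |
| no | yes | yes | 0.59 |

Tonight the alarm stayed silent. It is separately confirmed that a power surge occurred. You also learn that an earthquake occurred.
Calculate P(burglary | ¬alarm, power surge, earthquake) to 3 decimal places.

P(burglary | ¬alarm, power surge, earthquake) ≈ 0.118

P(¬alarm | power surge, earthquake) = 0.41·0.733 + 0.15·0.267 = 0.300530 + 0.040050 = 0.340580
Restricting to configurations with burglary present: 0.15·0.267 = 0.040050.
P(burglary | ¬alarm, power surge, earthquake) = 0.040050 / 0.340580 ≈ 0.118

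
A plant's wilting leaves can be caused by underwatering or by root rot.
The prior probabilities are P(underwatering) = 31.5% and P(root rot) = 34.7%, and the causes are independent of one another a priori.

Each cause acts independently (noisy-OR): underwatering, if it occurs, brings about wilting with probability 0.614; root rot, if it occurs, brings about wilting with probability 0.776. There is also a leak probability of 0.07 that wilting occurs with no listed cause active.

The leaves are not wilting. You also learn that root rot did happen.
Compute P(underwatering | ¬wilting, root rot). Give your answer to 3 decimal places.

P(underwatering | ¬wilting, root rot) ≈ 0.151

Under noisy-OR, P(wilting | causes) = 1 − (1−0.07)·∏(1−qᵢ) over the active causes.
For the numerator, keep only underwatering=true terms: 0.080412*0.315 = 0.025330
The normalizing constant is 0.20832*0.685 + 0.080412*0.315 = 0.168029
P(underwatering | ¬wilting, root rot) = 0.025330/0.168029 ≈ 0.151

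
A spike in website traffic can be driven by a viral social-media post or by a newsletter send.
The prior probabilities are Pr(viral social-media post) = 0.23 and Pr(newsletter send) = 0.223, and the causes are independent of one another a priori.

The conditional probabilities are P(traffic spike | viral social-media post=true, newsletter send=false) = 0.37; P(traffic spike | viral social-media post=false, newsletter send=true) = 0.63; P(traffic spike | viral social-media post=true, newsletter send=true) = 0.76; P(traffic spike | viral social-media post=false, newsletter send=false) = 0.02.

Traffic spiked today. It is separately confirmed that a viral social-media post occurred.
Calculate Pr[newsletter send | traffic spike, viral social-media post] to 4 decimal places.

Pr[newsletter send | traffic spike, viral social-media post] ≈ 0.3709

P(traffic spike | viral social-media post) = 0.37*0.777 + 0.76*0.223 = 0.287490 + 0.169480 = 0.456970
Of this, 0.169480 comes from 0.76*0.223 (the newsletter send=true cases).
So P(newsletter send | traffic spike, viral social-media post) = 0.169480/0.456970 ≈ 0.3709.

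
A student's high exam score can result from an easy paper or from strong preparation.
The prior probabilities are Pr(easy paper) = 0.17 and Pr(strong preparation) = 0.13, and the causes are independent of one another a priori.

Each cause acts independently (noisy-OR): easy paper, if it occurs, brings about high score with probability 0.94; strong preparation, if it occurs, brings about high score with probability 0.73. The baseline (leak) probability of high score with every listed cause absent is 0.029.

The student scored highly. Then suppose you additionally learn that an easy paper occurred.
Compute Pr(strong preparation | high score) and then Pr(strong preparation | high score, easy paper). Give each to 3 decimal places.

Under noisy-OR, P(high score | causes) = 1 − (1−0.029)·∏(1−qᵢ) over the active causes.
Numerator (weight on configurations with strong preparation): 0.079612 + 0.021752 = 0.101364
Denominator P(high score): 0.029*0.83*0.87 + 0.73783*0.83*0.13 + 0.94174*0.17*0.87 + 0.98427*0.17*0.13 = 0.261588
Posterior = 0.101364 / 0.261588 ≈ 0.387

Now condition on the additional information:
By total probability over both values of strong preparation:
  P(high score | easy paper) = 0.94174·0.87 + 0.98427·0.13
        = 0.819314 + 0.127955 = 0.947269
Configurations with strong preparation contribute 0.127955, so
  P(strong preparation | high score, easy paper) = 0.127955 / 0.947269 ≈ 0.135
Conditioning on easy paper lowers the posterior on strong preparation: the classic explaining-away effect in a common-effect structure.

Pr(strong preparation | high score) ≈ 0.387; Pr(strong preparation | high score, easy paper) ≈ 0.135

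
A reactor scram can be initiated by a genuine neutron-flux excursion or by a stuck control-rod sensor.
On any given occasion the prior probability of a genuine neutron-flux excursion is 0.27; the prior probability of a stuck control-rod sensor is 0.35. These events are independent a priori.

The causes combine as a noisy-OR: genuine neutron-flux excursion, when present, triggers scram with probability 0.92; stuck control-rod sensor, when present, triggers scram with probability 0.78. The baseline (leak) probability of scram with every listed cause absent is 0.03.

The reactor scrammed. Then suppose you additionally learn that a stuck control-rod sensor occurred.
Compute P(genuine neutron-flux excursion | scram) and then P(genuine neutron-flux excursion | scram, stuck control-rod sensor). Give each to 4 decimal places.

P(genuine neutron-flux excursion | scram) ≈ 0.5421; P(genuine neutron-flux excursion | scram, stuck control-rod sensor) ≈ 0.3161

Under noisy-OR, P(scram | causes) = 1 − (1−0.03)·∏(1−qᵢ) over the active causes.
Numerator (weight on configurations with genuine neutron-flux excursion): 0.161881 + 0.092887 = 0.254768
Denominator P(scram): 0.03·0.73·0.65 + 0.7866·0.73·0.35 + 0.9224·0.27·0.65 + 0.982928·0.27·0.35 = 0.469979
P(genuine neutron-flux excursion | scram) = 0.254768/0.469979 ≈ 0.5421

With the extra evidence:
Sum P(scram|·) weighted by the priors over both values of genuine neutron-flux excursion:
  P(scram | stuck control-rod sensor) = 0.7866·0.73 + 0.982928·0.27
        = 0.574218 + 0.265391 = 0.839609
Configurations with genuine neutron-flux excursion contribute 0.265391, so
  P(genuine neutron-flux excursion | scram, stuck control-rod sensor) = 0.265391 / 0.839609 ≈ 0.3161
Conditioning on stuck control-rod sensor lowers the posterior on genuine neutron-flux excursion: the classic explaining-away effect in a common-effect structure.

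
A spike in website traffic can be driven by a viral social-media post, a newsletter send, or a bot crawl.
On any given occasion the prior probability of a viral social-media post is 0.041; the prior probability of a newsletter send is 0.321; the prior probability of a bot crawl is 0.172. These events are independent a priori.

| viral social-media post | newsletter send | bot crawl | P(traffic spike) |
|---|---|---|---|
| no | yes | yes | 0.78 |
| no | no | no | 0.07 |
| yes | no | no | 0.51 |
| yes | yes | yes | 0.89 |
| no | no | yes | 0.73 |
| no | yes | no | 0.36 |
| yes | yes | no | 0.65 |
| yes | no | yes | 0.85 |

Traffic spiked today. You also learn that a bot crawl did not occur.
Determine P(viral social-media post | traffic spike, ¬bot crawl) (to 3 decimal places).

Weight on viral social-media post=true, given the evidence: 0.014198 + 0.008555 = 0.022753
The normalizing constant is 0.07*0.959*0.679 + 0.36*0.959*0.321 + 0.51*0.041*0.679 + 0.65*0.041*0.321 = 0.179156
P(viral social-media post | traffic spike, ¬bot crawl) = 0.022753/0.179156 ≈ 0.127

P(viral social-media post | traffic spike, ¬bot crawl) ≈ 0.127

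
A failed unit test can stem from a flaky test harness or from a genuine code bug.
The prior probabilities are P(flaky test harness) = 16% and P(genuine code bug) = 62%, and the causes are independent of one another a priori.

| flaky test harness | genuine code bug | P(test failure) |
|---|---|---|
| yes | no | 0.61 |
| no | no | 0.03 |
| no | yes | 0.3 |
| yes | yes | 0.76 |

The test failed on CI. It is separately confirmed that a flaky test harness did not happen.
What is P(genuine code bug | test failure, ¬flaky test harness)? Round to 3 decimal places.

By total probability over both values of genuine code bug:
  P(test failure | ¬flaky test harness) = 0.03×0.38 + 0.3×0.62
        = 0.011400 + 0.186000 = 0.197400
Keeping only the genuine code bug-present terms gives 0.186000, so
  P(genuine code bug | test failure, ¬flaky test harness) = 0.186000 / 0.197400 ≈ 0.942

P(genuine code bug | test failure, ¬flaky test harness) ≈ 0.942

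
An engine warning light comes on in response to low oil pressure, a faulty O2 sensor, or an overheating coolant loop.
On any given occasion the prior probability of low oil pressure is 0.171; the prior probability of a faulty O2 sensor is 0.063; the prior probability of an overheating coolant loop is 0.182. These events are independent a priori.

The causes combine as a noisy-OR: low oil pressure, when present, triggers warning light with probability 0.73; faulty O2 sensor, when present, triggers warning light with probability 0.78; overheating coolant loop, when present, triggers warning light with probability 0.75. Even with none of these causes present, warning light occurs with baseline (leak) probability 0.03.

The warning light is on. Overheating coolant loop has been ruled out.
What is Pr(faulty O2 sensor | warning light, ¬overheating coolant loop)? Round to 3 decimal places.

Under noisy-OR, P(warning light | causes) = 1 − (1−0.03)·∏(1−qᵢ) over the active causes.
Enumerate the 4 (low oil pressure, faulty O2 sensor) configurations and weight by the priors:
  P(warning light | ¬overheating coolant loop) = 0.03×0.829×0.937 + 0.7866×0.829×0.063 + 0.7381×0.171×0.937 + 0.942382×0.171×0.063
        = 0.023303 + 0.041082 + 0.118264 + 0.010152 = 0.192801
Configurations with faulty O2 sensor contribute 0.051234, so
  P(faulty O2 sensor | warning light, ¬overheating coolant loop) = 0.051234 / 0.192801 ≈ 0.266

Pr(faulty O2 sensor | warning light, ¬overheating coolant loop) ≈ 0.266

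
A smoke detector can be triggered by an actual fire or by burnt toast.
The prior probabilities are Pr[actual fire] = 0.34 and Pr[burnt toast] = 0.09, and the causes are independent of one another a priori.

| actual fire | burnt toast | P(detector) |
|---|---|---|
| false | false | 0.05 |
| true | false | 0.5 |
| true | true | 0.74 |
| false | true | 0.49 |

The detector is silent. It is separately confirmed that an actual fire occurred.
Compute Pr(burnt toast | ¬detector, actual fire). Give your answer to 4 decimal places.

Pr(burnt toast | ¬detector, actual fire) ≈ 0.0489

P(¬detector | actual fire) = 0.5·0.91 + 0.26·0.09 = 0.455000 + 0.023400 = 0.478400
Of this, 0.023400 comes from 0.26·0.09 (the burnt toast=true cases).
P(burnt toast | ¬detector, actual fire) = 0.023400 / 0.478400 ≈ 0.0489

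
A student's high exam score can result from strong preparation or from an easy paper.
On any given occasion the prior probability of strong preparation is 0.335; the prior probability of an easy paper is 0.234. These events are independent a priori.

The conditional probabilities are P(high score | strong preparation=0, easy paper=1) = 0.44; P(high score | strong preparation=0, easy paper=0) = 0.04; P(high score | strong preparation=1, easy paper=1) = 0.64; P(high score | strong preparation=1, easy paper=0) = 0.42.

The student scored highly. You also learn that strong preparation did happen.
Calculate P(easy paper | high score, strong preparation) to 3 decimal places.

P(easy paper | high score, strong preparation) ≈ 0.318

Enumerate both values of easy paper and weight by the priors:
  P(high score | strong preparation) = 0.42·0.766 + 0.64·0.234
        = 0.321720 + 0.149760 = 0.471480
The terms with easy paper present sum to 0.149760, so
  P(easy paper | high score, strong preparation) = 0.149760 / 0.471480 ≈ 0.318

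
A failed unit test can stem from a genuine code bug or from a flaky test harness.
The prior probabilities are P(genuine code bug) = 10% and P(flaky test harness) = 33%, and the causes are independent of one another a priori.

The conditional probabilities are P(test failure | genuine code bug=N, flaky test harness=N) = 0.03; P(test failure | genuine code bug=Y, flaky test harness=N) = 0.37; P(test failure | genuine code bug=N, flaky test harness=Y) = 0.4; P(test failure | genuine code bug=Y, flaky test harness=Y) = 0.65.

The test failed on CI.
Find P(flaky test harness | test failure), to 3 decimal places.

Numerator (weight on configurations with flaky test harness): 0.118800 + 0.021450 = 0.140250
The normalizing constant is 0.03*0.9*0.67 + 0.4*0.9*0.33 + 0.37*0.1*0.67 + 0.65*0.1*0.33 = 0.183130
P(flaky test harness | test failure) = 0.140250/0.183130 ≈ 0.766

P(flaky test harness | test failure) ≈ 0.766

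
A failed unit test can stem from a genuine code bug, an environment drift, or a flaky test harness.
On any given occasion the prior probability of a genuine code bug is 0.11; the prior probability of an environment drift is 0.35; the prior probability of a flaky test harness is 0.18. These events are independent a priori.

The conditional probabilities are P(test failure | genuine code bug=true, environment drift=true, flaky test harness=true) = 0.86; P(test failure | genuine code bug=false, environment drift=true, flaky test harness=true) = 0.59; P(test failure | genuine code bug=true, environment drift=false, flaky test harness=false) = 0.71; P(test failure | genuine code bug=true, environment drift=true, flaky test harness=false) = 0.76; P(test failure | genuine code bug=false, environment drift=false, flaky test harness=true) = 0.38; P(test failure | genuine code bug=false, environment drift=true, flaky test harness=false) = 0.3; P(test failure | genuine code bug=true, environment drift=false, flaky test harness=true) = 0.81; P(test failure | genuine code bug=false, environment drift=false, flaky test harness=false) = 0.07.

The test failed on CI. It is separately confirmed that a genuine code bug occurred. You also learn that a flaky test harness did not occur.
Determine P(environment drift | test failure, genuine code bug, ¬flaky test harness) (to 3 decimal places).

Sum P(test failure|·) weighted by the priors over both values of environment drift:
  P(test failure | genuine code bug, ¬flaky test harness) = 0.71×0.65 + 0.76×0.35
        = 0.461500 + 0.266000 = 0.727500
Keeping only the environment drift-present terms gives 0.266000, so
  P(environment drift | test failure, genuine code bug, ¬flaky test harness) = 0.266000 / 0.727500 ≈ 0.366

P(environment drift | test failure, genuine code bug, ¬flaky test harness) ≈ 0.366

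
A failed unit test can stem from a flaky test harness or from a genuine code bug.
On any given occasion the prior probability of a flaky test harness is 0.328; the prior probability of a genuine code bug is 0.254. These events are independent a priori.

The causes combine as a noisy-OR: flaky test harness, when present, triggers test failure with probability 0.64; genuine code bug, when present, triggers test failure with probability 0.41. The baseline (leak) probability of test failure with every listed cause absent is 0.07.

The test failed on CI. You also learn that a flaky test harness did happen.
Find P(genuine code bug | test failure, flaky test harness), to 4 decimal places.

Under noisy-OR, P(test failure | causes) = 1 − (1−0.07)·∏(1−qᵢ) over the active causes.
P(test failure | flaky test harness) = 0.6652·0.746 + 0.802468·0.254 = 0.496239 + 0.203827 = 0.700066
The genuine code bug-present share is 0.802468·0.254 = 0.203827.
P(genuine code bug | test failure, flaky test harness) = 0.203827 / 0.700066 ≈ 0.2912

P(genuine code bug | test failure, flaky test harness) ≈ 0.2912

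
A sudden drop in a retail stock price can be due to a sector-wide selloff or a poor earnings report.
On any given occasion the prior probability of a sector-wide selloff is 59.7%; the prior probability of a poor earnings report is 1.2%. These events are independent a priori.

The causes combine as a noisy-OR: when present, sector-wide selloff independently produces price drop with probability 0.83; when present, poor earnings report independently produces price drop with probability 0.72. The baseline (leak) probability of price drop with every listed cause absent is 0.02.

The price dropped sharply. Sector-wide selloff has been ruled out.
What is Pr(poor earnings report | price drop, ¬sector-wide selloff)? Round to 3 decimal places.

Under noisy-OR, P(price drop | causes) = 1 − (1−0.02)·∏(1−qᵢ) over the active causes.
By total probability over both values of poor earnings report:
  P(price drop | ¬sector-wide selloff) = 0.02×0.988 + 0.7256×0.012
        = 0.019760 + 0.008707 = 0.028467
The terms with poor earnings report present sum to 0.008707, so
  P(poor earnings report | price drop, ¬sector-wide selloff) = 0.008707 / 0.028467 ≈ 0.306

Pr(poor earnings report | price drop, ¬sector-wide selloff) ≈ 0.306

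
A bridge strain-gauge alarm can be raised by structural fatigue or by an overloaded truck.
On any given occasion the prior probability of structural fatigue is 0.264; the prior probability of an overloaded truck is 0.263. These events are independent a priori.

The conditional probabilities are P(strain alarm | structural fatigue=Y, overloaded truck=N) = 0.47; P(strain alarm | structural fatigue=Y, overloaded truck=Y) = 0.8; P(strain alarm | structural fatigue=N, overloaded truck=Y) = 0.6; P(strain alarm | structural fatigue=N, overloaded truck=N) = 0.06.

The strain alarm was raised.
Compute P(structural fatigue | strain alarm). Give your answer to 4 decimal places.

Sum P(strain alarm|·) weighted by the priors over the 4 (structural fatigue, overloaded truck) configurations:
  P(strain alarm) = 0.06·0.736·0.737 + 0.6·0.736·0.263 + 0.47·0.264·0.737 + 0.8·0.264·0.263
        = 0.032546 + 0.116141 + 0.091447 + 0.055546 = 0.295680
Configurations with structural fatigue contribute 0.146993, so
  P(structural fatigue | strain alarm) = 0.146993 / 0.295680 ≈ 0.4971

P(structural fatigue | strain alarm) ≈ 0.4971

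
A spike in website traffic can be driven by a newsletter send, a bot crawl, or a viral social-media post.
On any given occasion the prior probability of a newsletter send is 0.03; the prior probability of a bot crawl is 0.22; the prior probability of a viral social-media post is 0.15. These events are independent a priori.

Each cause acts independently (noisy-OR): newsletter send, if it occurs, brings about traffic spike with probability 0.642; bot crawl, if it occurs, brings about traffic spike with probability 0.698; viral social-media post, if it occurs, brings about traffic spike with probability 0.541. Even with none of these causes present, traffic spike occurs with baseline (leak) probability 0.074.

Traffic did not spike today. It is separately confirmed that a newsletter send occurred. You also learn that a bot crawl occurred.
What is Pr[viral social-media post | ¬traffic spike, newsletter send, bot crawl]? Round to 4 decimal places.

Pr[viral social-media post | ¬traffic spike, newsletter send, bot crawl] ≈ 0.0749

Under noisy-OR, P(traffic spike | causes) = 1 − (1−0.074)·∏(1−qᵢ) over the active causes.
Numerator (weight on configurations with viral social-media post): 0.045953*0.15 = 0.006893
Denominator P(¬traffic spike | newsletter send, bot crawl): 0.100115*0.85 + 0.045953*0.15 = 0.091991
P(viral social-media post | ¬traffic spike, newsletter send, bot crawl) = 0.006893/0.091991 ≈ 0.0749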